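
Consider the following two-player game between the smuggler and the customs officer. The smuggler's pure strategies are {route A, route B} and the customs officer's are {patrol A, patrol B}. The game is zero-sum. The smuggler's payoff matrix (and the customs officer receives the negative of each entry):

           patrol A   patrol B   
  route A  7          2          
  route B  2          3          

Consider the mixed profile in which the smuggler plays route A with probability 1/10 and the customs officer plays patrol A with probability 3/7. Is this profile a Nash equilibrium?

No

Given the smuggler's mix p = 1/10, the customs officer's payoff from patrol A is -5/2 but from patrol B is -29/10. The customs officer strictly prefers patrol A, so the customs officer would not mix.
So the proposed profile is not a Nash equilibrium.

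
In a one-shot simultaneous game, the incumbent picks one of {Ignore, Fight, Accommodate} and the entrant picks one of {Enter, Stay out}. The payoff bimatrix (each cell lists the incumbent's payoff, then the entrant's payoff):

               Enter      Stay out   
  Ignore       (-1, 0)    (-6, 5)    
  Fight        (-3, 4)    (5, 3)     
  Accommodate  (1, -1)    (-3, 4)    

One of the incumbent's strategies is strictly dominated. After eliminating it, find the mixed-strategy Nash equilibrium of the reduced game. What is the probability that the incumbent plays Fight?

p = 5/6

The incumbent's strategy Ignore is strictly dominated by Accommodate: 1 > -1 and -3 > -6. Eliminate Ignore.
The incumbent's mix must leave the entrant indifferent between Enter and Stay out.
  the entrant's payoff to Enter: p·4 + (1−p)·(-1) = 5p - 1
  the entrant's payoff to Stay out: p·3 + (1−p)·4 = -p + 4
  5p - 1 = -p + 4  ⇒  6p = 5  ⇒  p = 5/6.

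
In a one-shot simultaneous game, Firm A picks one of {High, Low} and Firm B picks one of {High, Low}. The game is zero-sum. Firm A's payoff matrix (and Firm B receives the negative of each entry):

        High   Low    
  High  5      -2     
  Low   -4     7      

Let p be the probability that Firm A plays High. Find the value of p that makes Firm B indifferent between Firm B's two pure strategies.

p = 11/18

For Firm B to be willing to mix, Firm B must be indifferent between High and Low, which pins down Firm A's mix.
  Firm B's expected payoff from High: p·(-5) + (1−p)·4 = -9p + 4
  Firm B's expected payoff from Low: p·2 + (1−p)·(-7) = 9p - 7
  -9p + 4 = 9p - 7  ⇒  -18p = -11  ⇒  p = 11/18.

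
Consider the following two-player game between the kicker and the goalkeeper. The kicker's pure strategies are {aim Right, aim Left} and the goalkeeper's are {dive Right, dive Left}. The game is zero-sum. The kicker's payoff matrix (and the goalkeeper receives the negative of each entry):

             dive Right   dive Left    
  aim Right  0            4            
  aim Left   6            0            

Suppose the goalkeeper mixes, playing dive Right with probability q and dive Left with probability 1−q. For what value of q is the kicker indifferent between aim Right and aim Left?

q = 2/5

The goalkeeper's mix must leave the kicker indifferent between aim Right and aim Left.
  the kicker's expected payoff from aim Right: q·0 + (1−q)·4 = -4q + 4
  the kicker's expected payoff from aim Left: q·6 + (1−q)·0 = 6q
  -4q + 4 = 6q  ⇒  -10q = -4  ⇒  q = 2/5.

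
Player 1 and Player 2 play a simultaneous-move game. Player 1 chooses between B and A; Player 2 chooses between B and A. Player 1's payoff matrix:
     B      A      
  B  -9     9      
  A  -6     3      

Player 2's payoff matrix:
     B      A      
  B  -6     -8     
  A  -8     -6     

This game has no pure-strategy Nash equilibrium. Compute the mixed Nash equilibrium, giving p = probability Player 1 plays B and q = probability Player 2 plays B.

Set Player 2's expected payoff from B equal to that from A:
  Player 2's payoff to B: p·(-6) + (1−p)·(-8) = 2p - 8
  Player 2's payoff to A: p·(-8) + (1−p)·(-6) = -2p - 6
  2p - 8 = -2p - 6  ⇒  4p = 2  ⇒  p = 1/2.
Set Player 1's expected payoff from B equal to that from A:
  Player 1's payoff to B: q·(-9) + (1−q)·9 = -18q + 9
  Player 1's payoff to A: q·(-6) + (1−q)·3 = -9q + 3
  -18q + 9 = -9q + 3  ⇒  -9q = -6  ⇒  q = 2/3.

p = 1/2, q = 2/3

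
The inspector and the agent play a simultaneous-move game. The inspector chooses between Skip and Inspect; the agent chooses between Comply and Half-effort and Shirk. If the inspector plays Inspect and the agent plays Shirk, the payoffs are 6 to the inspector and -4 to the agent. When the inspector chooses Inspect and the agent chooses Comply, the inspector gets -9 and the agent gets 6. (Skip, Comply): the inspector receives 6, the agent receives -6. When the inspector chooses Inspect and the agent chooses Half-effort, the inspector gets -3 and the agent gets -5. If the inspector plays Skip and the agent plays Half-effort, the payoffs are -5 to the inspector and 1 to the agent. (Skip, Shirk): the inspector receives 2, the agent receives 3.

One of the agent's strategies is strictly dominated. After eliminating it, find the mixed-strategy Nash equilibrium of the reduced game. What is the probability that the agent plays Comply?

The agent's strategy Half-effort is strictly dominated by Shirk: 3 > 1 and -4 > -5. Eliminate Half-effort.
For the inspector to be willing to mix, the inspector must be indifferent between Skip and Inspect, which pins down the agent's mix.
  the inspector's payoff to Skip: q·6 + (1−q)·2 = 4q + 2
  the inspector's payoff to Inspect: q·(-9) + (1−q)·6 = -15q + 6
  4q + 2 = -15q + 6  ⇒  19q = 4  ⇒  q = 4/19.

q = 4/19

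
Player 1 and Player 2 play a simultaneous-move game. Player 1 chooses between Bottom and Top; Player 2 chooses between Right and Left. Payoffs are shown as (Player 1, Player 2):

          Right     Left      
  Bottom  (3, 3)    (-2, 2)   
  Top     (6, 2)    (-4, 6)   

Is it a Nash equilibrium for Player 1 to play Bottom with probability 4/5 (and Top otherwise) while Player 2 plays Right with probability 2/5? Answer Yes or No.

Yes

Check Player 2's indifference given Player 1's mix p = 4/5:
  payoff from Right = 14/5; payoff from Left = 14/5 — equal.
Check Player 1's indifference given Player 2's mix q = 2/5:
  payoff from Bottom = 0; payoff from Top = 0 — equal.
Both players are indifferent, so neither can profitably deviate.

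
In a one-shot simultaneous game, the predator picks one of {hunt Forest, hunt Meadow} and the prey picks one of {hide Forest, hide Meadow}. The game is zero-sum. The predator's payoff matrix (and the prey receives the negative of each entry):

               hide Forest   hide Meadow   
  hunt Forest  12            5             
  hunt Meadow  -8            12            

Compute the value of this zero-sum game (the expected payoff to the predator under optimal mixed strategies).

v = 184/27

The predator's indifference between hunt Forest and hunt Meadow determines the prey's mixing probability q:
  the predator's payoff from hunt Forest: q·12 + (1−q)·5 = 7q + 5
  the predator's payoff from hunt Meadow: q·(-8) + (1−q)·12 = -20q + 12
  7q + 5 = -20q + 12  ⇒  27q = 7  ⇒  q = 7/27.
The value is the predator's expected payoff against this mix (using hunt Forest): (7/27)·12 + (20/27)·5 = 184/27.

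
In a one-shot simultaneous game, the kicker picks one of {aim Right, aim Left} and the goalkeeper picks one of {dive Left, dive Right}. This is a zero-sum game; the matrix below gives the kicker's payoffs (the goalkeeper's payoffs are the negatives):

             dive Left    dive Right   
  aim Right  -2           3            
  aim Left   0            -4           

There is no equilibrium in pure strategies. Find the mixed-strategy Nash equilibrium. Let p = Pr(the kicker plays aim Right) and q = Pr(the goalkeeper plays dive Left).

p = 4/9, q = 7/9

The kicker's mix must leave the goalkeeper indifferent between dive Left and dive Right.
  the goalkeeper's payoff from dive Left: p·2 + (1−p)·0 = 2p
  the goalkeeper's payoff from dive Right: p·(-3) + (1−p)·4 = -7p + 4
  2p = -7p + 4  ⇒  9p = 4  ⇒  p = 4/9.
Set the kicker's expected payoff from aim Right equal to that from aim Left:
  the kicker's expected payoff from aim Right: q·(-2) + (1−q)·3 = -5q + 3
  the kicker's expected payoff from aim Left: q·0 + (1−q)·(-4) = 4q - 4
  -5q + 3 = 4q - 4  ⇒  -9q = -7  ⇒  q = 7/9.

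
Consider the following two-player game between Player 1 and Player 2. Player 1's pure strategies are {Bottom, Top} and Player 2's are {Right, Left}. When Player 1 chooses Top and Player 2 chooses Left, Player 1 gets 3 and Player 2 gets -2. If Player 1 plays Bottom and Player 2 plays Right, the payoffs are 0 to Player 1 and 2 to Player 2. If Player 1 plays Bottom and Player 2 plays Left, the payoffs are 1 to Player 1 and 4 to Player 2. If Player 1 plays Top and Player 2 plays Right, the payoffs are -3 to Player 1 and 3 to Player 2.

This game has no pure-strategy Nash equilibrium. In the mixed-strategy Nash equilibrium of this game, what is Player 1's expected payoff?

3/5

Player 2's mix must leave Player 1 indifferent between Bottom and Top.
  Player 1's payoff to Bottom: q·0 + (1−q)·1 = -q + 1
  Player 1's payoff to Top: q·(-3) + (1−q)·3 = -6q + 3
  -q + 1 = -6q + 3  ⇒  5q = 2  ⇒  q = 2/5.
At equilibrium Player 1 is indifferent across rows, so Player 1's payoff equals the payoff from Bottom: (2/5)·0 + (3/5)·1 = 3/5.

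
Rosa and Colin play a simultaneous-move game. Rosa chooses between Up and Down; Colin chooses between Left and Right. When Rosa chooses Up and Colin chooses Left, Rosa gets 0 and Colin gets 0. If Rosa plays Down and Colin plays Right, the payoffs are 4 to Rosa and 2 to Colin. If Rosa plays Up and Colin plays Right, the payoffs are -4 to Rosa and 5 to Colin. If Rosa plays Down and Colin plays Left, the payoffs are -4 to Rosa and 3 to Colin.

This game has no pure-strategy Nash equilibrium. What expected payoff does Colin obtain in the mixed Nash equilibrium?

In a mixed equilibrium Colin is indifferent between Left and Right; this condition fixes p.
  Colin's payoff from Left: p·0 + (1−p)·3 = -3p + 3
  Colin's payoff from Right: p·5 + (1−p)·2 = 3p + 2
  -3p + 3 = 3p + 2  ⇒  -6p = -1  ⇒  p = 1/6.
At equilibrium Colin is indifferent across columns, so Colin's payoff equals the payoff from Left: (1/6)·0 + (5/6)·3 = 5/2.

5/2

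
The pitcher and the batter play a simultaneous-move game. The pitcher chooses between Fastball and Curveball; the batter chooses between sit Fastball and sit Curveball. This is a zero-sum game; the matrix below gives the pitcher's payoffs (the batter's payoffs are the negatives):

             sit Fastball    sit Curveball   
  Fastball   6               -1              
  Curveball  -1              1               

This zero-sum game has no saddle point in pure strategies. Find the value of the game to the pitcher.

v = 5/9

Set the pitcher's expected payoff from Fastball equal to that from Curveball:
  the pitcher's payoff from Fastball: q·6 + (1−q)·(-1) = 7q - 1
  the pitcher's payoff from Curveball: q·(-1) + (1−q)·1 = -2q + 1
  7q - 1 = -2q + 1  ⇒  9q = 2  ⇒  q = 2/9.
The value is the pitcher's expected payoff against this mix (using Fastball): (2/9)·6 + (7/9)·(-1) = 5/9.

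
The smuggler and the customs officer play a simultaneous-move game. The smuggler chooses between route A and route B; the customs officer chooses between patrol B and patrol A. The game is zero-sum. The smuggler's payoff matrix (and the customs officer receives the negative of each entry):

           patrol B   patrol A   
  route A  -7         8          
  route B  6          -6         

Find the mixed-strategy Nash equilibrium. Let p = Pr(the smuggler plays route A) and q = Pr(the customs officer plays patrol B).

p = 4/9, q = 14/27

The customs officer's indifference between patrol B and patrol A determines the smuggler's mixing probability p:
  the customs officer's payoff from patrol B: p·7 + (1−p)·(-6) = 13p - 6
  the customs officer's payoff from patrol A: p·(-8) + (1−p)·6 = -14p + 6
  13p - 6 = -14p + 6  ⇒  27p = 12  ⇒  p = 4/9.
For the smuggler to be willing to mix, the smuggler must be indifferent between route A and route B, which pins down the customs officer's mix.
  the smuggler's expected payoff from route A: q·(-7) + (1−q)·8 = -15q + 8
  the smuggler's expected payoff from route B: q·6 + (1−q)·(-6) = 12q - 6
  -15q + 8 = 12q - 6  ⇒  -27q = -14  ⇒  q = 14/27.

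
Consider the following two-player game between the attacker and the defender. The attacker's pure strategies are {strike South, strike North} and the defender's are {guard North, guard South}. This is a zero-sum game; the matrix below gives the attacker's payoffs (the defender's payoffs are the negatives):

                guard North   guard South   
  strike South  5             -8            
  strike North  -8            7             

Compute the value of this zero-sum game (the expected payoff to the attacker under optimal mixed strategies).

Set the attacker's expected payoff from strike South equal to that from strike North:
  the attacker's payoff to strike South: q·5 + (1−q)·(-8) = 13q - 8
  the attacker's payoff to strike North: q·(-8) + (1−q)·7 = -15q + 7
  13q - 8 = -15q + 7  ⇒  28q = 15  ⇒  q = 15/28.
The value is the attacker's expected payoff against this mix (using strike South): (15/28)·5 + (13/28)·(-8) = -29/28.

v = -29/28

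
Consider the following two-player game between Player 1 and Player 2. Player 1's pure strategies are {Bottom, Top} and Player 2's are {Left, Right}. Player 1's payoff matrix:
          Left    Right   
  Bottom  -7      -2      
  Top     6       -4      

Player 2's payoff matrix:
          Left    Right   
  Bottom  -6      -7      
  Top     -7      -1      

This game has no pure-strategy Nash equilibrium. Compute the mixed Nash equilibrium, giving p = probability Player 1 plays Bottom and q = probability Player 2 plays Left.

Set Player 2's expected payoff from Left equal to that from Right:
  Player 2's payoff from Left: p·(-6) + (1−p)·(-7) = p - 7
  Player 2's payoff from Right: p·(-7) + (1−p)·(-1) = -6p - 1
  p - 7 = -6p - 1  ⇒  7p = 6  ⇒  p = 6/7.
Player 2's mix must leave Player 1 indifferent between Bottom and Top.
  Player 1's expected payoff from Bottom: q·(-7) + (1−q)·(-2) = -5q - 2
  Player 1's expected payoff from Top: q·6 + (1−q)·(-4) = 10q - 4
  -5q - 2 = 10q - 4  ⇒  -15q = -2  ⇒  q = 2/15.

p = 6/7, q = 2/15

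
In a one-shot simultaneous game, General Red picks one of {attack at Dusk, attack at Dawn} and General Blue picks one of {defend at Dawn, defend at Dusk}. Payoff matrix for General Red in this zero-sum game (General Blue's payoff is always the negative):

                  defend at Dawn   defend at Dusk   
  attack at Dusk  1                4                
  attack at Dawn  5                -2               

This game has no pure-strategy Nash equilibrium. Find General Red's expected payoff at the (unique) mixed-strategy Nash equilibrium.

General Red's indifference between attack at Dusk and attack at Dawn determines General Blue's mixing probability q:
  General Red's expected payoff from attack at Dusk: q·1 + (1−q)·4 = -3q + 4
  General Red's expected payoff from attack at Dawn: q·5 + (1−q)·(-2) = 7q - 2
  -3q + 4 = 7q - 2  ⇒  -10q = -6  ⇒  q = 3/5.
At equilibrium General Red is indifferent across rows, so General Red's payoff equals the payoff from attack at Dusk: (3/5)·1 + (2/5)·4 = 11/5.

11/5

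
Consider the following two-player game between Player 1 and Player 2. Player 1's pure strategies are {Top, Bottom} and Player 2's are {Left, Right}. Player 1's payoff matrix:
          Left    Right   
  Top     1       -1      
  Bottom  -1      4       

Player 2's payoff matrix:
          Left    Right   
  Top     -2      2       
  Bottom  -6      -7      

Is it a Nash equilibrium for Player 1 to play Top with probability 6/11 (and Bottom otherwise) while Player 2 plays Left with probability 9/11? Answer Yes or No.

Given Player 1's mix p = 6/11, Player 2's payoff from Left is -42/11 but from Right is -23/11. Player 2 strictly prefers Right, so Player 2 would not mix.
So the proposed profile is not a Nash equilibrium.

No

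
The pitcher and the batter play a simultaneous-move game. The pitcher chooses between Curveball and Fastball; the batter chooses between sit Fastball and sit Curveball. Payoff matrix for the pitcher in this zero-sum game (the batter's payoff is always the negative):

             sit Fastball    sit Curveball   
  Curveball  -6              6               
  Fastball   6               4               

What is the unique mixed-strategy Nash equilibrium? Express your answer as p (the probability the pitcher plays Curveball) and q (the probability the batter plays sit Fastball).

For the batter to be willing to mix, the batter must be indifferent between sit Fastball and sit Curveball, which pins down the pitcher's mix.
  the batter's expected payoff from sit Fastball: p·6 + (1−p)·(-6) = 12p - 6
  the batter's expected payoff from sit Curveball: p·(-6) + (1−p)·(-4) = -2p - 4
  12p - 6 = -2p - 4  ⇒  14p = 2  ⇒  p = 1/7.
The batter's mix must leave the pitcher indifferent between Curveball and Fastball.
  the pitcher's expected payoff from Curveball: q·(-6) + (1−q)·6 = -12q + 6
  the pitcher's expected payoff from Fastball: q·6 + (1−q)·4 = 2q + 4
  -12q + 6 = 2q + 4  ⇒  -14q = -2  ⇒  q = 1/7.

p = 1/7, q = 1/7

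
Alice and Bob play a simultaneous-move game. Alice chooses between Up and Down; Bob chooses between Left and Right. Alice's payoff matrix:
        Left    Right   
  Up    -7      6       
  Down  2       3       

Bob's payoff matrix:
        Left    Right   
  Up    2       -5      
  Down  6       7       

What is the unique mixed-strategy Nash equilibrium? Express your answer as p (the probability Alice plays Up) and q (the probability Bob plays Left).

In a mixed equilibrium Bob is indifferent between Left and Right; this condition fixes p.
  Bob's payoff to Left: p·2 + (1−p)·6 = -4p + 6
  Bob's payoff to Right: p·(-5) + (1−p)·7 = -12p + 7
  -4p + 6 = -12p + 7  ⇒  8p = 1  ⇒  p = 1/8.
Alice's indifference between Up and Down determines Bob's mixing probability q:
  Alice's payoff to Up: q·(-7) + (1−q)·6 = -13q + 6
  Alice's payoff to Down: q·2 + (1−q)·3 = -q + 3
  -13q + 6 = -q + 3  ⇒  -12q = -3  ⇒  q = 1/4.

p = 1/8, q = 1/4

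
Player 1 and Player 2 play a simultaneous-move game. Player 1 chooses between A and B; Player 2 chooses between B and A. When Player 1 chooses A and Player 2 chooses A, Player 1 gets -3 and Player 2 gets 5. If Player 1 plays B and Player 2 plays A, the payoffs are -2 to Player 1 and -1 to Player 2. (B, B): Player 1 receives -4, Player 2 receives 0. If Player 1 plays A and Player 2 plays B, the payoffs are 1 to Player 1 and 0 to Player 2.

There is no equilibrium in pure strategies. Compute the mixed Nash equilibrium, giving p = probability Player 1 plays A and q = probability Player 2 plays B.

p = 1/6, q = 1/6

Player 1's mix must leave Player 2 indifferent between B and A.
  Player 2's payoff to B: p·0 + (1−p)·0 = 0
  Player 2's payoff to A: p·5 + (1−p)·(-1) = 6p - 1
  0 = 6p - 1  ⇒  -6p = -1  ⇒  p = 1/6.
In a mixed equilibrium Player 1 is indifferent between A and B; this condition fixes q.
  Player 1's payoff from A: q·1 + (1−q)·(-3) = 4q - 3
  Player 1's payoff from B: q·(-4) + (1−q)·(-2) = -2q - 2
  4q - 3 = -2q - 2  ⇒  6q = 1  ⇒  q = 1/6.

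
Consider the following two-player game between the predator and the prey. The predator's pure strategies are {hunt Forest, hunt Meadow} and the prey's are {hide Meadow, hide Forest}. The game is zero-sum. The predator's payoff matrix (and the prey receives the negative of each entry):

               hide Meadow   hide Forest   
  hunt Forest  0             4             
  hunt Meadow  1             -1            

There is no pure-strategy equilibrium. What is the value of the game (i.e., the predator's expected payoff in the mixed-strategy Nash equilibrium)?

Set the predator's expected payoff from hunt Forest equal to that from hunt Meadow:
  the predator's payoff from hunt Forest: q·0 + (1−q)·4 = -4q + 4
  the predator's payoff from hunt Meadow: q·1 + (1−q)·(-1) = 2q - 1
  -4q + 4 = 2q - 1  ⇒  -6q = -5  ⇒  q = 5/6.
The value is the predator's expected payoff against this mix (using hunt Forest): (5/6)·0 + (1/6)·4 = 2/3.

v = 2/3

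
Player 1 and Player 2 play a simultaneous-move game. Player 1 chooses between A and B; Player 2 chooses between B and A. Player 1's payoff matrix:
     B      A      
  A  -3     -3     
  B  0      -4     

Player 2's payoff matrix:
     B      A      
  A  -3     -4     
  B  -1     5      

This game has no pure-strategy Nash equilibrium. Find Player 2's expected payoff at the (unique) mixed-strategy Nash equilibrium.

-19/7

Set Player 2's expected payoff from B equal to that from A:
  Player 2's payoff from B: p·(-3) + (1−p)·(-1) = -2p - 1
  Player 2's payoff from A: p·(-4) + (1−p)·5 = -9p + 5
  -2p - 1 = -9p + 5  ⇒  7p = 6  ⇒  p = 6/7.
At equilibrium Player 2 is indifferent across columns, so Player 2's payoff equals the payoff from B: (6/7)·(-3) + (1/7)·(-1) = -19/7.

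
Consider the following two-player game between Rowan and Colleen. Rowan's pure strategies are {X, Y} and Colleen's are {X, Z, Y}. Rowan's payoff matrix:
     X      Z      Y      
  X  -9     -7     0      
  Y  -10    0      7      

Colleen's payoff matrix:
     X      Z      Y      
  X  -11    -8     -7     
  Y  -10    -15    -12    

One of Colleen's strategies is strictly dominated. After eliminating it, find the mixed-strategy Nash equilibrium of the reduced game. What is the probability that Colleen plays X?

Colleen's strategy Z is strictly dominated by Y: -7 > -8 and -12 > -15. Eliminate Z.
Set Rowan's expected payoff from X equal to that from Y:
  Rowan's expected payoff from X: q·(-9) + (1−q)·0 = -9q
  Rowan's expected payoff from Y: q·(-10) + (1−q)·7 = -17q + 7
  -9q = -17q + 7  ⇒  8q = 7  ⇒  q = 7/8.

q = 7/8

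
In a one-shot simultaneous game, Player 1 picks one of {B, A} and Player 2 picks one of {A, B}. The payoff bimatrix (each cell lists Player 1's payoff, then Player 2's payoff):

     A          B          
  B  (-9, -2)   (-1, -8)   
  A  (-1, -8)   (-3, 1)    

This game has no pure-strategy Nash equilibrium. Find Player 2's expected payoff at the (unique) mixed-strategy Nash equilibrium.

-22/5

In a mixed equilibrium Player 2 is indifferent between A and B; this condition fixes p.
  Player 2's payoff from A: p·(-2) + (1−p)·(-8) = 6p - 8
  Player 2's payoff from B: p·(-8) + (1−p)·1 = -9p + 1
  6p - 8 = -9p + 1  ⇒  15p = 9  ⇒  p = 3/5.
At equilibrium Player 2 is indifferent across columns, so Player 2's payoff equals the payoff from A: (3/5)·(-2) + (2/5)·(-8) = -22/5.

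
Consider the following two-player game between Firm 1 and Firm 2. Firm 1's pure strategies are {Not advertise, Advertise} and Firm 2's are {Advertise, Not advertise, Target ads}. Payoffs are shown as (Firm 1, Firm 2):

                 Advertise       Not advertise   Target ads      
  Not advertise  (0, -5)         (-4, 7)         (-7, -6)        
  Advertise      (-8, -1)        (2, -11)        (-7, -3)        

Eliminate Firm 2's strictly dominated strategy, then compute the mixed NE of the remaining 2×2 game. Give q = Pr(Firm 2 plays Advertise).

Firm 2's strategy Target ads is strictly dominated by Advertise: -5 > -6 and -1 > -3. Eliminate Target ads.
For Firm 1 to be willing to mix, Firm 1 must be indifferent between Not advertise and Advertise, which pins down Firm 2's mix.
  Firm 1's payoff from Not advertise: q·0 + (1−q)·(-4) = 4q - 4
  Firm 1's payoff from Advertise: q·(-8) + (1−q)·2 = -10q + 2
  4q - 4 = -10q + 2  ⇒  14q = 6  ⇒  q = 3/7.

q = 3/7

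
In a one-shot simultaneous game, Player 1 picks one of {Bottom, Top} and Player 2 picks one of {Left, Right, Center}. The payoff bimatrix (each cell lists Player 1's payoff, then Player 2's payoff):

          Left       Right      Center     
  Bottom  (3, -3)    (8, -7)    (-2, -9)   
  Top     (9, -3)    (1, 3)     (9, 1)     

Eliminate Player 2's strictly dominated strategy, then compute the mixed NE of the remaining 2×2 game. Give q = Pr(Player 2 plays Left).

q = 7/13

Player 2's strategy Center is strictly dominated by Right: -7 > -9 and 3 > 1. Eliminate Center.
For Player 1 to be willing to mix, Player 1 must be indifferent between Bottom and Top, which pins down Player 2's mix.
  Player 1's payoff to Bottom: q·3 + (1−q)·8 = -5q + 8
  Player 1's payoff to Top: q·9 + (1−q)·1 = 8q + 1
  -5q + 8 = 8q + 1  ⇒  -13q = -7  ⇒  q = 7/13.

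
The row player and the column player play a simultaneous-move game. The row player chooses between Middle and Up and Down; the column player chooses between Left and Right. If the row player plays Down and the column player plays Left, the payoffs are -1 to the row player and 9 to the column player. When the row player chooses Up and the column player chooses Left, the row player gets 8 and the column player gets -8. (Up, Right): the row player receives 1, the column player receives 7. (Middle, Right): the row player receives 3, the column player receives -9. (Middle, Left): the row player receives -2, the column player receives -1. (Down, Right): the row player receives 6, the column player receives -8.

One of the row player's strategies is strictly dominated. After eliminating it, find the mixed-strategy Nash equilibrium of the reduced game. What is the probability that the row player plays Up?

p = 17/32

The row player's strategy Middle is strictly dominated by Down: -1 > -2 and 6 > 3. Eliminate Middle.
For the column player to be willing to mix, the column player must be indifferent between Left and Right, which pins down the row player's mix.
  the column player's payoff from Left: p·(-8) + (1−p)·9 = -17p + 9
  the column player's payoff from Right: p·7 + (1−p)·(-8) = 15p - 8
  -17p + 9 = 15p - 8  ⇒  -32p = -17  ⇒  p = 17/32.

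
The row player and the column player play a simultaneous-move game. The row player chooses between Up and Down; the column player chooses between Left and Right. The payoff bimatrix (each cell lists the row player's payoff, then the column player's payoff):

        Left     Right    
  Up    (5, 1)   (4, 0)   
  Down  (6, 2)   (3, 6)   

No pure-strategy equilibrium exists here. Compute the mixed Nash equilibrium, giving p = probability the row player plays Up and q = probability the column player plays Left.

For the column player to be willing to mix, the column player must be indifferent between Left and Right, which pins down the row player's mix.
  the column player's expected payoff from Left: p·1 + (1−p)·2 = -p + 2
  the column player's expected payoff from Right: p·0 + (1−p)·6 = -6p + 6
  -p + 2 = -6p + 6  ⇒  5p = 4  ⇒  p = 4/5.
In a mixed equilibrium the row player is indifferent between Up and Down; this condition fixes q.
  the row player's expected payoff from Up: q·5 + (1−q)·4 = q + 4
  the row player's expected payoff from Down: q·6 + (1−q)·3 = 3q + 3
  q + 4 = 3q + 3  ⇒  -2q = -1  ⇒  q = 1/2.

p = 4/5, q = 1/2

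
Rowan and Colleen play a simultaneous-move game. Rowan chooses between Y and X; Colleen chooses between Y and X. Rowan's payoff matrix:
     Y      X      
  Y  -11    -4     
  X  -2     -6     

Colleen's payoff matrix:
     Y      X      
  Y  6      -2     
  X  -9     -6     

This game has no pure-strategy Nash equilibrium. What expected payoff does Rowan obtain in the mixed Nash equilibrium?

-58/11

In a mixed equilibrium Rowan is indifferent between Y and X; this condition fixes q.
  Rowan's expected payoff from Y: q·(-11) + (1−q)·(-4) = -7q - 4
  Rowan's expected payoff from X: q·(-2) + (1−q)·(-6) = 4q - 6
  -7q - 4 = 4q - 6  ⇒  -11q = -2  ⇒  q = 2/11.
At equilibrium Rowan is indifferent across rows, so Rowan's payoff equals the payoff from Y: (2/11)·(-11) + (9/11)·(-4) = -58/11.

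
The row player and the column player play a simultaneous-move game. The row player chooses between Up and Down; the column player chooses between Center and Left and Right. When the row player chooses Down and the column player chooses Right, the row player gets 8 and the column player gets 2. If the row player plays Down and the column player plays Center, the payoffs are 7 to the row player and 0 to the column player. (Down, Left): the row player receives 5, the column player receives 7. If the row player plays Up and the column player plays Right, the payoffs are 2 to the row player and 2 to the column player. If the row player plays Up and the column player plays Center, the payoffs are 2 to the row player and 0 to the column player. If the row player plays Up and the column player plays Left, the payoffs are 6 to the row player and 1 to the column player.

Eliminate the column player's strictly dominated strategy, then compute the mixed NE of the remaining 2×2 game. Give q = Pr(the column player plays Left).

q = 6/7

The column player's strategy Center is strictly dominated by Right: 2 > 0 and 2 > 0. Eliminate Center.
In a mixed equilibrium the row player is indifferent between Up and Down; this condition fixes q.
  the row player's expected payoff from Up: q·6 + (1−q)·2 = 4q + 2
  the row player's expected payoff from Down: q·5 + (1−q)·8 = -3q + 8
  4q + 2 = -3q + 8  ⇒  7q = 6  ⇒  q = 6/7.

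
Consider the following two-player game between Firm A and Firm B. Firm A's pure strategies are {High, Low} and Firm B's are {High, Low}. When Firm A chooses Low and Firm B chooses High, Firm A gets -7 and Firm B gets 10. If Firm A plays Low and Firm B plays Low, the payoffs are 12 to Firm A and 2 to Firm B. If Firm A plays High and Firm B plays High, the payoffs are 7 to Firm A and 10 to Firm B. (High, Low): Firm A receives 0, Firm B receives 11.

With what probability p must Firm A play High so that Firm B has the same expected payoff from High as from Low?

p = 8/9

In a mixed equilibrium Firm B is indifferent between High and Low; this condition fixes p.
  Firm B's payoff from High: p·10 + (1−p)·10 = 10
  Firm B's payoff from Low: p·11 + (1−p)·2 = 9p + 2
  10 = 9p + 2  ⇒  -9p = -8  ⇒  p = 8/9.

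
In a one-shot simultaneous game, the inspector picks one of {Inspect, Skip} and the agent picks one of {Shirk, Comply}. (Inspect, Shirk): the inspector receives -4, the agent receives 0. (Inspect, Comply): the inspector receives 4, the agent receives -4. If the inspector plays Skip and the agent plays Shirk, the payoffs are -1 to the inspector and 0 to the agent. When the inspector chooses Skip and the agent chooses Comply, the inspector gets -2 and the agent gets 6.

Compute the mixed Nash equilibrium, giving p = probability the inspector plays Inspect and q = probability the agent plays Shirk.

p = 3/5, q = 2/3

For the agent to be willing to mix, the agent must be indifferent between Shirk and Comply, which pins down the inspector's mix.
  the agent's payoff from Shirk: p·0 + (1−p)·0 = 0
  the agent's payoff from Comply: p·(-4) + (1−p)·6 = -10p + 6
  0 = -10p + 6  ⇒  10p = 6  ⇒  p = 3/5.
For the inspector to be willing to mix, the inspector must be indifferent between Inspect and Skip, which pins down the agent's mix.
  the inspector's payoff to Inspect: q·(-4) + (1−q)·4 = -8q + 4
  the inspector's payoff to Skip: q·(-1) + (1−q)·(-2) = q - 2
  -8q + 4 = q - 2  ⇒  -9q = -6  ⇒  q = 2/3.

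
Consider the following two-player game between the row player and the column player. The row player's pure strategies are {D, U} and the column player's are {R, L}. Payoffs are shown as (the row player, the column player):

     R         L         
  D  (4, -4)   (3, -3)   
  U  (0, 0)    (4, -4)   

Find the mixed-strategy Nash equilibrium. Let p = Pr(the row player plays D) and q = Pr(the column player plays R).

The row player's mix must leave the column player indifferent between R and L.
  the column player's payoff to R: p·(-4) + (1−p)·0 = -4p
  the column player's payoff to L: p·(-3) + (1−p)·(-4) = p - 4
  -4p = p - 4  ⇒  -5p = -4  ⇒  p = 4/5.
Set the row player's expected payoff from D equal to that from U:
  the row player's expected payoff from D: q·4 + (1−q)·3 = q + 3
  the row player's expected payoff from U: q·0 + (1−q)·4 = -4q + 4
  q + 3 = -4q + 4  ⇒  5q = 1  ⇒  q = 1/5.

p = 4/5, q = 1/5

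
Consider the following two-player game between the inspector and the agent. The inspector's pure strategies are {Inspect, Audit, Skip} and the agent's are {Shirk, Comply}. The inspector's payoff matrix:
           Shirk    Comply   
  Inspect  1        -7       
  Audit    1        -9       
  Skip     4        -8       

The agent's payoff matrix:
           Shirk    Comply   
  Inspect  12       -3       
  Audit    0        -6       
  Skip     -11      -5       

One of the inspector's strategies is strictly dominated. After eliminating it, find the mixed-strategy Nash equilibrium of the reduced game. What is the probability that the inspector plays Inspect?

p = 2/7

The inspector's strategy Audit is strictly dominated by Skip: 4 > 1 and -8 > -9. Eliminate Audit.
The inspector's mix must leave the agent indifferent between Shirk and Comply.
  the agent's payoff to Shirk: p·12 + (1−p)·(-11) = 23p - 11
  the agent's payoff to Comply: p·(-3) + (1−p)·(-5) = 2p - 5
  23p - 11 = 2p - 5  ⇒  21p = 6  ⇒  p = 2/7.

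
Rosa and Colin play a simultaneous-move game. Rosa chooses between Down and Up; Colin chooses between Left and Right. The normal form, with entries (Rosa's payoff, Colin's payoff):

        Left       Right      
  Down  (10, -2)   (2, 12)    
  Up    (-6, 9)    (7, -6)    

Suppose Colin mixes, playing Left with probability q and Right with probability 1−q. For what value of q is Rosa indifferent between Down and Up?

Colin's mix must leave Rosa indifferent between Down and Up.
  Rosa's payoff from Down: q·10 + (1−q)·2 = 8q + 2
  Rosa's payoff from Up: q·(-6) + (1−q)·7 = -13q + 7
  8q + 2 = -13q + 7  ⇒  21q = 5  ⇒  q = 5/21.

q = 5/21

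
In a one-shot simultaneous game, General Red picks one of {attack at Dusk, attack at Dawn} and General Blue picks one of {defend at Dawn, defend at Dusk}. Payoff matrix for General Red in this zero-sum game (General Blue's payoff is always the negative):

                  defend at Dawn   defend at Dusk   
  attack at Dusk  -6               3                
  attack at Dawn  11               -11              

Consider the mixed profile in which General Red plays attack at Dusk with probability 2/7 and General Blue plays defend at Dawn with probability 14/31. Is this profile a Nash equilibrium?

Given General Red's mix p = 2/7, General Blue's payoff from defend at Dawn is -43/7 but from defend at Dusk is 7. General Blue strictly prefers defend at Dusk, so General Blue would not mix.
So the proposed profile is not a Nash equilibrium.

No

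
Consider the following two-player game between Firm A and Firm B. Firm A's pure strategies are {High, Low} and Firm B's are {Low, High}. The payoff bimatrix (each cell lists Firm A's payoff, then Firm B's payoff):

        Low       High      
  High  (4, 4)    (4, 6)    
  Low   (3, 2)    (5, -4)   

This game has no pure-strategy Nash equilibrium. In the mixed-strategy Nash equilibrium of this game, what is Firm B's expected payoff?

7/2

Set Firm B's expected payoff from Low equal to that from High:
  Firm B's expected payoff from Low: p·4 + (1−p)·2 = 2p + 2
  Firm B's expected payoff from High: p·6 + (1−p)·(-4) = 10p - 4
  2p + 2 = 10p - 4  ⇒  -8p = -6  ⇒  p = 3/4.
At equilibrium Firm B is indifferent across columns, so Firm B's payoff equals the payoff from Low: (3/4)·4 + (1/4)·2 = 7/2.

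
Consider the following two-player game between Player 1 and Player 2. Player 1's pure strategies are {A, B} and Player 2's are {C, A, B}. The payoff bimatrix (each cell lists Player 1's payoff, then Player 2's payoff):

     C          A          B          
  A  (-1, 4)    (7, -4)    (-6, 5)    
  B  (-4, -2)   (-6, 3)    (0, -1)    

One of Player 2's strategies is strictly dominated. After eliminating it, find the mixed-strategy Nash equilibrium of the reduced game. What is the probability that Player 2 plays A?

q = 6/19

Player 2's strategy C is strictly dominated by B: 5 > 4 and -1 > -2. Eliminate C.
Set Player 1's expected payoff from A equal to that from B:
  Player 1's expected payoff from A: q·7 + (1−q)·(-6) = 13q - 6
  Player 1's expected payoff from B: q·(-6) + (1−q)·0 = -6q
  13q - 6 = -6q  ⇒  19q = 6  ⇒  q = 6/19.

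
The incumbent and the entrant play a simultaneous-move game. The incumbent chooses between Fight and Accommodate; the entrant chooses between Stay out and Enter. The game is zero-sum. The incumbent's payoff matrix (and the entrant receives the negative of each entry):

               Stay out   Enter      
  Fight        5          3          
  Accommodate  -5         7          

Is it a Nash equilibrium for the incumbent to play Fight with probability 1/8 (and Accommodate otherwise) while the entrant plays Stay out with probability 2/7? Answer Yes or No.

Given the incumbent's mix p = 1/8, the entrant's payoff from Stay out is 15/4 but from Enter is -13/2. The entrant strictly prefers Stay out, so the entrant would not mix.
So the proposed profile is not a Nash equilibrium.

No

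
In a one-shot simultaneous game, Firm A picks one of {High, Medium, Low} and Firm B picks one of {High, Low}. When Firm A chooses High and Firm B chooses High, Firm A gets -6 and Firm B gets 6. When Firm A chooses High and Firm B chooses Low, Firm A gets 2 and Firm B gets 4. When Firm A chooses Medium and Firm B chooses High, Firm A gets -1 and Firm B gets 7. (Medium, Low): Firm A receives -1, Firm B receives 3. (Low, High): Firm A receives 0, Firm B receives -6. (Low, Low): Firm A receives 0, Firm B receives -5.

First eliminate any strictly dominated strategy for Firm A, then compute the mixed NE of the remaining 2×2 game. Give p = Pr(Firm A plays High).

Firm A's strategy Medium is strictly dominated by Low: 0 > -1 and 0 > -1. Eliminate Medium.
Firm B's indifference between High and Low determines Firm A's mixing probability p:
  Firm B's expected payoff from High: p·6 + (1−p)·(-6) = 12p - 6
  Firm B's expected payoff from Low: p·4 + (1−p)·(-5) = 9p - 5
  12p - 6 = 9p - 5  ⇒  3p = 1  ⇒  p = 1/3.

p = 1/3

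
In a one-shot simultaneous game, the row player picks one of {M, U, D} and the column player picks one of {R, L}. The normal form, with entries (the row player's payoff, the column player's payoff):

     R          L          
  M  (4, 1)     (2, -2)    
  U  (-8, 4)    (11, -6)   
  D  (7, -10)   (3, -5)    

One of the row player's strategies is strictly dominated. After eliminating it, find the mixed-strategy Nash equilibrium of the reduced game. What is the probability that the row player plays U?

p = 1/3

The row player's strategy M is strictly dominated by D: 7 > 4 and 3 > 2. Eliminate M.
The row player's mix must leave the column player indifferent between R and L.
  the column player's payoff from R: p·4 + (1−p)·(-10) = 14p - 10
  the column player's payoff from L: p·(-6) + (1−p)·(-5) = -p - 5
  14p - 10 = -p - 5  ⇒  15p = 5  ⇒  p = 1/3.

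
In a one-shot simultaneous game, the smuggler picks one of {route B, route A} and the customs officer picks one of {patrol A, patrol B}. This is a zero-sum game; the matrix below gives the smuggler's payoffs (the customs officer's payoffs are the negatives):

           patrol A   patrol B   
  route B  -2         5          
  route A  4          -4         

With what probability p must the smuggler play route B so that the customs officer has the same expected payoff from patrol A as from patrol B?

p = 8/15

Set the customs officer's expected payoff from patrol A equal to that from patrol B:
  the customs officer's payoff to patrol A: p·2 + (1−p)·(-4) = 6p - 4
  the customs officer's payoff to patrol B: p·(-5) + (1−p)·4 = -9p + 4
  6p - 4 = -9p + 4  ⇒  15p = 8  ⇒  p = 8/15.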